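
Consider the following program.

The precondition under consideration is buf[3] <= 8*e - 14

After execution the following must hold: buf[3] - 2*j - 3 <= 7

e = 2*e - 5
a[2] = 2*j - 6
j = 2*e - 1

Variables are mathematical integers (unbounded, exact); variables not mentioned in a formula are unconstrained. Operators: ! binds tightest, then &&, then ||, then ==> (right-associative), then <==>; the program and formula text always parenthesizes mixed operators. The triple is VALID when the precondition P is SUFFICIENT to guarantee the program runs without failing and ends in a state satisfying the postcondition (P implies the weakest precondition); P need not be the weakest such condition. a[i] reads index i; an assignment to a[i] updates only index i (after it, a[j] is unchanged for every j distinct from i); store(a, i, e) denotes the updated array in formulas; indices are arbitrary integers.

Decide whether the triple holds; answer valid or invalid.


Working backward. After the program, the postcondition buf[3] - 2*j - 3 <= 7 must hold; in canonical form it is buf[3] <= 2*j + 10.
Before j := 2*e - 1: buf[3] <= 4*e + 8
Before a[2] := 2*j - 6: buf[3] <= 4*e + 8
Before e := 2*e - 5: buf[3] <= 8*e - 12
The weakest precondition is buf[3] <= 8*e - 12.
Check whether buf[3] <= 8*e - 14 implies it.
Every state satisfying the precondition satisfies the weakest precondition: the implication holds.
Answer: valid


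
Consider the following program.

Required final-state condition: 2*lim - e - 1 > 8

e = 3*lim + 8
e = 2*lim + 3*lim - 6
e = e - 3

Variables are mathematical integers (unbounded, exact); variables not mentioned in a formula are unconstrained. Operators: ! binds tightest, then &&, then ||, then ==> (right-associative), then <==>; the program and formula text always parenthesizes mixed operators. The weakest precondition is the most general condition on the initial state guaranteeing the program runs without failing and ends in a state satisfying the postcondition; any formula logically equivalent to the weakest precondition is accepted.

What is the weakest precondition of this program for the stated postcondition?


Working backward. After the program, the postcondition 2*lim - e - 1 > 8 must hold; in canonical form it is 2*lim > e + 9.
Before e := e - 3: 2*lim > e + 6
Before e := 2*lim + 3*lim - 6: 3*lim < 0
Before e := 3*lim + 8: 3*lim < 0
Answer: WP = 3*lim < 0


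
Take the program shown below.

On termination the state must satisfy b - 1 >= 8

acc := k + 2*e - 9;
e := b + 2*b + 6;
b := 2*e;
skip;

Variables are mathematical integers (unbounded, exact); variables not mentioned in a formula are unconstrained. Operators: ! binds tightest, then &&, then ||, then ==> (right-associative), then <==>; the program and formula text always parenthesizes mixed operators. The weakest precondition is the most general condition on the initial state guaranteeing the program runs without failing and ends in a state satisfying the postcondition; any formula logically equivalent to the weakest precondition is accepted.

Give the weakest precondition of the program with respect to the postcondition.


Working backward. After the program, the postcondition b - 1 >= 8 must hold; in canonical form it is b >= 9.
Before skip: b >= 9
Before b := 2*e: 2*e >= 9
Before e := b + 2*b + 6: 6*b >= -3
Before acc := k + 2*e - 9: 6*b >= -3
Answer: WP = 6*b >= -3


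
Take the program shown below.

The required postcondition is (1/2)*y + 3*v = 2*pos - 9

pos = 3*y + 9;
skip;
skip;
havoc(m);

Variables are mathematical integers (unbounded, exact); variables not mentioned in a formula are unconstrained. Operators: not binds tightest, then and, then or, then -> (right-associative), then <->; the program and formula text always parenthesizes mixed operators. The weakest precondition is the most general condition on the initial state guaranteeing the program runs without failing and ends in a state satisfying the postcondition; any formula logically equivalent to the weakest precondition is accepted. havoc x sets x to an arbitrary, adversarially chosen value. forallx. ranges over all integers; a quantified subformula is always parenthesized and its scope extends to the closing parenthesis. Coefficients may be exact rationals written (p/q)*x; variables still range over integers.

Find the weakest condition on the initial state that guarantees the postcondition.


Working backward. After the program, the postcondition (1/2)*y + 3*v = 2*pos - 9 must hold; in canonical form it is 3*v + (1/2)*y = 2*pos - 9.
Before havoc m: 3*v + (1/2)*y = 2*pos - 9
Before skip: 3*v + (1/2)*y = 2*pos - 9
Before skip: 3*v + (1/2)*y = 2*pos - 9
Before pos := 3*y + 9: 3*v = (11/2)*y + 9
Answer: WP = 3*v = (11/2)*y + 9


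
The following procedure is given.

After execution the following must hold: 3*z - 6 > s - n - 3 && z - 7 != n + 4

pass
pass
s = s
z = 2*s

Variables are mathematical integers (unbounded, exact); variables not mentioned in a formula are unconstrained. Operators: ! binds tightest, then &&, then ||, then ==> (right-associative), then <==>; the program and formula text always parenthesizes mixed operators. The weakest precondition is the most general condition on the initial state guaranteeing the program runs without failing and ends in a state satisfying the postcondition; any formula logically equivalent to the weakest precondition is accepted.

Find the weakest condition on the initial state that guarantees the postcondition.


Working backward. After the program, the postcondition 3*z - 6 > s - n - 3 && z - 7 != n + 4 must hold; in canonical form it is n + 3*z > s + 3 && z != n + 11.
Before z := 2*s: n + 5*s > 3 && 2*s != n + 11
Before s := s: n + 5*s > 3 && 2*s != n + 11
Before skip: n + 5*s > 3 && 2*s != n + 11
Before skip: n + 5*s > 3 && 2*s != n + 11
Answer: WP = n + 5*s > 3 && 2*s != n + 11


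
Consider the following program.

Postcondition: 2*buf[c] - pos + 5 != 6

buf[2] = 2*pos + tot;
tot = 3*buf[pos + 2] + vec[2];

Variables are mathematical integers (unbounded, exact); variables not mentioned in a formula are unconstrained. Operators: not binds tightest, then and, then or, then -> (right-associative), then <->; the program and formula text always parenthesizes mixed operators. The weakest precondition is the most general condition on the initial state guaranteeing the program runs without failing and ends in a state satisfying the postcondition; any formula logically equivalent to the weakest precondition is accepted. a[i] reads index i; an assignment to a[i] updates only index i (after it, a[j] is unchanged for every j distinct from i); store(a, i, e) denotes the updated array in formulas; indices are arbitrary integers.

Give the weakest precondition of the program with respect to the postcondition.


Working backward. After the program, the postcondition 2*buf[c] - pos + 5 != 6 must hold; in canonical form it is 2*buf[c] != pos + 1.
Before tot := 3*buf[pos + 2] + vec[2]: 2*buf[c] != pos + 1
Before buf[2] := 2*pos + tot: 2*store(buf, 2, 2*pos + tot)[c] != pos + 1
Answer: WP = 2*store(buf, 2, 2*pos + tot)[c] != pos + 1


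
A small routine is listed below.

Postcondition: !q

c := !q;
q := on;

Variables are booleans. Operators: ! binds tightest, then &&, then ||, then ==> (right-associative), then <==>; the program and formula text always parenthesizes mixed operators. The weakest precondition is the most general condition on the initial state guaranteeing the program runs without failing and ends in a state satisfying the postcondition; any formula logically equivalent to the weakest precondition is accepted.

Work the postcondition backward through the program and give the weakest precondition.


Working backward. After the program, !q must hold.
Before q := on: !on
Before c := !q: !on
Answer: WP = !on


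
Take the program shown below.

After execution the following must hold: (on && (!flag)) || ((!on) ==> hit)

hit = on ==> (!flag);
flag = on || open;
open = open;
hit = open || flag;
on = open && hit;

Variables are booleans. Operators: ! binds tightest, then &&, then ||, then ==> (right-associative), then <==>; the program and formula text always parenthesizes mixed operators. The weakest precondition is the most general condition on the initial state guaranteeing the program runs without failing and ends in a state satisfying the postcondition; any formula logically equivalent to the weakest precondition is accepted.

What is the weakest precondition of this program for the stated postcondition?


Working backward. After the program, (on && (!flag)) || ((!on) ==> hit) must hold.
Before on := open && hit: (open && hit && (!flag)) || ((!(open && hit)) ==> hit)
Before hit := open || flag: (open && (open || flag) && (!flag)) || ((!(open && (open || flag))) ==> (open || flag))
Before open := open: (open && (open || flag) && (!flag)) || ((!(open && (open || flag))) ==> (open || flag))
Before flag := on || open: (open && (open || on) && (!(on || open))) || ((!(open && (open || on))) ==> (open || on))
Before hit := on ==> (!flag): (open && (open || on) && (!(on || open))) || ((!(open && (open || on))) ==> (open || on))
Answer: WP = (open && (open || on) && (!(on || open))) || ((!(open && (open || on))) ==> (open || on))


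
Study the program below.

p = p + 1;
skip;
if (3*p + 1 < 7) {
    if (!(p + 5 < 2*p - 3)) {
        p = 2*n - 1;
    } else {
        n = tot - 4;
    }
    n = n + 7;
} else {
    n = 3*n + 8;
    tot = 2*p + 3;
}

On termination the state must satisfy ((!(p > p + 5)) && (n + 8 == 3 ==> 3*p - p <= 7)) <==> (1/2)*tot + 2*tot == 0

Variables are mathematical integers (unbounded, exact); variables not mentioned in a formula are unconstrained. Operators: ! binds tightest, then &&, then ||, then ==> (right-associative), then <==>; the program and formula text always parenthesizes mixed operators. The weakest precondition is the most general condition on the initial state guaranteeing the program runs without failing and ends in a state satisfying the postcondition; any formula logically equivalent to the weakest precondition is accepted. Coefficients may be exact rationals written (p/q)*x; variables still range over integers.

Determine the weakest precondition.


Working backward. After the program, the postcondition ((!(p > p + 5)) && (n + 8 == 3 ==> 3*p - p <= 7)) <==> (1/2)*tot + 2*tot == 0 must hold; in canonical form it is (n == -5 ==> 2*p <= 7) <==> (5/2)*tot == 0.
Then branch requires ((!(p > 8)) ==> ((n == -12 ==> 4*n <= 9) <==> (5/2)*tot == 0)) && (p > 8 ==> ((tot == -8 ==> 2*p <= 7) <==> (5/2)*tot == 0)); else branch requires (3*n == -13 ==> 2*p <= 7) <==> 5*p == -15/2.
Before the if: (3*p < 6 ==> (((!(p > 8)) ==> ((n == -12 ==> 4*n <= 9) <==> (5/2)*tot == 0)) && (p > 8 ==> ((tot == -8 ==> 2*p <= 7) <==> (5/2)*tot == 0)))) && ((!(3*p < 6)) ==> ((3*n == -13 ==> 2*p <= 7) <==> 5*p == -15/2))
Before skip: (3*p < 6 ==> (((!(p > 8)) ==> ((n == -12 ==> 4*n <= 9) <==> (5/2)*tot == 0)) && (p > 8 ==> ((tot == -8 ==> 2*p <= 7) <==> (5/2)*tot == 0)))) && ((!(3*p < 6)) ==> ((3*n == -13 ==> 2*p <= 7) <==> 5*p == -15/2))
Before p := p + 1: (3*p < 3 ==> (((!(p > 7)) ==> ((n == -12 ==> 4*n <= 9) <==> (5/2)*tot == 0)) && (p > 7 ==> ((tot == -8 ==> 2*p <= 5) <==> (5/2)*tot == 0)))) && ((!(3*p < 3)) ==> ((3*n == -13 ==> 2*p <= 5) <==> 5*p == -25/2))
Answer: WP = (3*p < 3 ==> (((!(p > 7)) ==> ((n == -12 ==> 4*n <= 9) <==> (5/2)*tot == 0)) && (p > 7 ==> ((tot == -8 ==> 2*p <= 5) <==> (5/2)*tot == 0)))) && ((!(3*p < 3)) ==> ((3*n == -13 ==> 2*p <= 5) <==> 5*p == -25/2))


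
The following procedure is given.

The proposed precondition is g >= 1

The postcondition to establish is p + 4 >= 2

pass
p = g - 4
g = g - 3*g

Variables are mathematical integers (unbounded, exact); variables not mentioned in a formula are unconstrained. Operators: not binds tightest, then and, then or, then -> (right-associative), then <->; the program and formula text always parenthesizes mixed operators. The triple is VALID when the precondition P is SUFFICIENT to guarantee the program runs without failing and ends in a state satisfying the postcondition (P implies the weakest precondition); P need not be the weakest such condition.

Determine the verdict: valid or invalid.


Working backward. After the program, the postcondition p + 4 >= 2 must hold; in canonical form it is p >= -2.
Before g := g - 3*g: p >= -2
Before p := g - 4: g >= 2
Before skip: g >= 2
The weakest precondition is g >= 2.
Check whether g >= 1 implies it.
Countermodel: at the initial state g = 1, the precondition holds but the weakest precondition fails.
Answer: invalid


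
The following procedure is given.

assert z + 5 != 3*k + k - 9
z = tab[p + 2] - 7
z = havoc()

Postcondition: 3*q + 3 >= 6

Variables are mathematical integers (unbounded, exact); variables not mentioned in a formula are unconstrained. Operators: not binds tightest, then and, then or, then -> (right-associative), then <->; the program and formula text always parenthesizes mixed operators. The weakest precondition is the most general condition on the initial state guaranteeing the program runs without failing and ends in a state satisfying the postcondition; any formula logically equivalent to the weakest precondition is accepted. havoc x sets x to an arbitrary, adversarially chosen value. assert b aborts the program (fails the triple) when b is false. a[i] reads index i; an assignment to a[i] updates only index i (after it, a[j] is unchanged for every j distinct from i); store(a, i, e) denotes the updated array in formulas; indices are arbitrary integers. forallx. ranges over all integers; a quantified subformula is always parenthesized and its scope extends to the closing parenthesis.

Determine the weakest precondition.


Working backward. After the program, the postcondition 3*q + 3 >= 6 must hold; in canonical form it is 3*q >= 3.
Before havoc z: 3*q >= 3
Before z := tab[p + 2] - 7: 3*q >= 3
Before assert z + 5 != 3*k + k - 9: z != 4*k - 14 and 3*q >= 3
Answer: WP = z != 4*k - 14 and 3*q >= 3


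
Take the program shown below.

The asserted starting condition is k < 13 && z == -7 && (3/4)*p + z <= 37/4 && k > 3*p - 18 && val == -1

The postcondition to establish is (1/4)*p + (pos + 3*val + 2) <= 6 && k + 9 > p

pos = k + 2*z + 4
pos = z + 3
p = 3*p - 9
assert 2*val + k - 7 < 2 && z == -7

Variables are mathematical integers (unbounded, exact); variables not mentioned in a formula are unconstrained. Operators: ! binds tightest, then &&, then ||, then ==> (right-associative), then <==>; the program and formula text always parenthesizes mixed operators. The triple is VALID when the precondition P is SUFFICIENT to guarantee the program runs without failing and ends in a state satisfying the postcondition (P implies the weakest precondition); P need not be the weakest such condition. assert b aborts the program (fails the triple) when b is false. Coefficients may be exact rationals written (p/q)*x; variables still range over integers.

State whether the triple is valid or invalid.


Working backward. After the program, the postcondition (1/4)*p + (pos + 3*val + 2) <= 6 && k + 9 > p must hold; in canonical form it is (1/4)*p + pos + 3*val <= 4 && k > p - 9.
Before assert 2*val + k - 7 < 2 && z == -7: k + 2*val < 9 && z == -7 && (1/4)*p + pos + 3*val <= 4 && k > p - 9
Before p := 3*p - 9: k + 2*val < 9 && z == -7 && (3/4)*p + pos + 3*val <= 25/4 && k > 3*p - 18
Before pos := z + 3: k + 2*val < 9 && z == -7 && (3/4)*p + 3*val + z <= 13/4 && k > 3*p - 18
Before pos := k + 2*z + 4: k + 2*val < 9 && z == -7 && (3/4)*p + 3*val + z <= 13/4 && k > 3*p - 18
The weakest precondition is k + 2*val < 9 && z == -7 && (3/4)*p + 3*val + z <= 13/4 && k > 3*p - 18.
Check whether k < 13 && z == -7 && (3/4)*p + z <= 37/4 && k > 3*p - 18 && val == -1 implies it.
Countermodel: at the initial state k = 11, p = 0, val = -1, z = -7, the precondition holds but the weakest precondition fails.
Answer: invalid


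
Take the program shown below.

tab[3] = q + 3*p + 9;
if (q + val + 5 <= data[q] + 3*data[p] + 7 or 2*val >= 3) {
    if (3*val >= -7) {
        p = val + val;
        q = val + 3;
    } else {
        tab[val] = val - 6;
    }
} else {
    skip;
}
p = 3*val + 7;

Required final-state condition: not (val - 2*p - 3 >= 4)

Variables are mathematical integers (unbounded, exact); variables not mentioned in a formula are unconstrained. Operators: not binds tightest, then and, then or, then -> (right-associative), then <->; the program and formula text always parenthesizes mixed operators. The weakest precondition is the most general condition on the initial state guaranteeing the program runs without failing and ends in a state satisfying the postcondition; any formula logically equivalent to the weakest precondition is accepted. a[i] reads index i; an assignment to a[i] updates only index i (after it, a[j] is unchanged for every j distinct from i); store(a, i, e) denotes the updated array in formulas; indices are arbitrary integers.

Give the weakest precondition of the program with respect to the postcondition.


Working backward. After the program, the postcondition not (val - 2*p - 3 >= 4) must hold; in canonical form it is not (val >= 2*p + 7).
Before p := 3*val + 7: not (5*val <= -21)
Then branch requires (3*val >= -7 -> (not (5*val <= -21))) and ((not (3*val >= -7)) -> (not (5*val <= -21))); else branch requires not (5*val <= -21).
Before the if: ((q + val <= 3*data[p] + data[q] + 2 or 2*val >= 3) -> ((3*val >= -7 -> (not (5*val <= -21))) and ((not (3*val >= -7)) -> (not (5*val <= -21))))) and ((not (q + val <= 3*data[p] + data[q] + 2 or 2*val >= 3)) -> (not (5*val <= -21)))
Before tab[3] := q + 3*p + 9: ((q + val <= 3*data[p] + data[q] + 2 or 2*val >= 3) -> ((3*val >= -7 -> (not (5*val <= -21))) and ((not (3*val >= -7)) -> (not (5*val <= -21))))) and ((not (q + val <= 3*data[p] + data[q] + 2 or 2*val >= 3)) -> (not (5*val <= -21)))
Answer: WP = ((q + val <= 3*data[p] + data[q] + 2 or 2*val >= 3) -> ((3*val >= -7 -> (not (5*val <= -21))) and ((not (3*val >= -7)) -> (not (5*val <= -21))))) and ((not (q + val <= 3*data[p] + data[q] + 2 or 2*val >= 3)) -> (not (5*val <= -21)))


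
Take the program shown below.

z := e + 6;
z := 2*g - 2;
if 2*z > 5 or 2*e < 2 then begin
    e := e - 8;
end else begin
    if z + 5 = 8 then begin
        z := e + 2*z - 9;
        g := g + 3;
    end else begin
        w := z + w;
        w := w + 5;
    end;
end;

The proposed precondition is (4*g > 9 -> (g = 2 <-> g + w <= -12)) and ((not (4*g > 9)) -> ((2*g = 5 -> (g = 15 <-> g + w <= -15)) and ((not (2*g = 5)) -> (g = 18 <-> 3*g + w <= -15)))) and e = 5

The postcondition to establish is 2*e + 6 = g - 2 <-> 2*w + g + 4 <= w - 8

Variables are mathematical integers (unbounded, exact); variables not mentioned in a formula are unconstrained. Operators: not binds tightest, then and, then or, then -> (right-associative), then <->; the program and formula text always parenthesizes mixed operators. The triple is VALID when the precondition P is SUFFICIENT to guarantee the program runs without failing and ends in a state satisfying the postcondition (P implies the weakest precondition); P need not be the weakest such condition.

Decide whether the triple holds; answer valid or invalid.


Working backward. After the program, the postcondition 2*e + 6 = g - 2 <-> 2*w + g + 4 <= w - 8 must hold; in canonical form it is 2*e = g - 8 <-> g + w <= -12.
Then branch requires 2*e = g + 8 <-> g + w <= -12; else branch requires (z = 3 -> (2*e = g - 5 <-> g + w <= -15)) and ((not (z = 3)) -> (2*e = g - 8 <-> g + w + z <= -17)).
Before the if: ((2*z > 5 or 2*e < 2) -> (2*e = g + 8 <-> g + w <= -12)) and ((not (2*z > 5 or 2*e < 2)) -> ((z = 3 -> (2*e = g - 5 <-> g + w <= -15)) and ((not (z = 3)) -> (2*e = g - 8 <-> g + w + z <= -17))))
Before z := 2*g - 2: ((4*g > 9 or 2*e < 2) -> (2*e = g + 8 <-> g + w <= -12)) and ((not (4*g > 9 or 2*e < 2)) -> ((2*g = 5 -> (2*e = g - 5 <-> g + w <= -15)) and ((not (2*g = 5)) -> (2*e = g - 8 <-> 3*g + w <= -15))))
Before z := e + 6: ((4*g > 9 or 2*e < 2) -> (2*e = g + 8 <-> g + w <= -12)) and ((not (4*g > 9 or 2*e < 2)) -> ((2*g = 5 -> (2*e = g - 5 <-> g + w <= -15)) and ((not (2*g = 5)) -> (2*e = g - 8 <-> 3*g + w <= -15))))
The weakest precondition is ((4*g > 9 or 2*e < 2) -> (2*e = g + 8 <-> g + w <= -12)) and ((not (4*g > 9 or 2*e < 2)) -> ((2*g = 5 -> (2*e = g - 5 <-> g + w <= -15)) and ((not (2*g = 5)) -> (2*e = g - 8 <-> 3*g + w <= -15)))).
Check whether (4*g > 9 -> (g = 2 <-> g + w <= -12)) and ((not (4*g > 9)) -> ((2*g = 5 -> (g = 15 <-> g + w <= -15)) and ((not (2*g = 5)) -> (g = 18 <-> 3*g + w <= -15)))) and e = 5 implies it.
Every state satisfying the precondition satisfies the weakest precondition: the implication holds.
Answer: valid


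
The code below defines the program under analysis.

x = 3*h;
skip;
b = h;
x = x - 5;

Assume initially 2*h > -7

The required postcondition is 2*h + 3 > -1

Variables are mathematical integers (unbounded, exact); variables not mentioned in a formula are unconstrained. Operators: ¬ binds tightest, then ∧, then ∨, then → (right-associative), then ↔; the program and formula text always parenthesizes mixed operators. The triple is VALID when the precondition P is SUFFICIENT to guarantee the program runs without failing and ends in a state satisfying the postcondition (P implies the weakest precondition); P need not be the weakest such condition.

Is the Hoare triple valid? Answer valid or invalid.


Working backward. After the program, the postcondition 2*h + 3 > -1 must hold; in canonical form it is 2*h > -4.
Before x := x - 5: 2*h > -4
Before b := h: 2*h > -4
Before skip: 2*h > -4
Before x := 3*h: 2*h > -4
The weakest precondition is 2*h > -4.
Check whether 2*h > -7 implies it.
Countermodel: at the initial state h = -3, the precondition holds but the weakest precondition fails.
Answer: invalid


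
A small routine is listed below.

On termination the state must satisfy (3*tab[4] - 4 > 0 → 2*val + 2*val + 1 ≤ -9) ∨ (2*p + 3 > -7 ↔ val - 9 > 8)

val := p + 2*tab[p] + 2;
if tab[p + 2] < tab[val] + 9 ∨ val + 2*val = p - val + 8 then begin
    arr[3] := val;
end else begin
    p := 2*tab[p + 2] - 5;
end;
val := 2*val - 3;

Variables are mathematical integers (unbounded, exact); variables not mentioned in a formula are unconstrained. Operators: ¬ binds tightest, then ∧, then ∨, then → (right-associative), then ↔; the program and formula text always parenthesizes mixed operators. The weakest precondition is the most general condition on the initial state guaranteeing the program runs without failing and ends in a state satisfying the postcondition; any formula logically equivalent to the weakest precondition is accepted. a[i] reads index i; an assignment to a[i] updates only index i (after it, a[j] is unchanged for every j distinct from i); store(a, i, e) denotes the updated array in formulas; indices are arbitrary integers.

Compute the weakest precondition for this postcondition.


Working backward. After the program, the postcondition (3*tab[4] - 4 > 0 → 2*val + 2*val + 1 ≤ -9) ∨ (2*p + 3 > -7 ↔ val - 9 > 8) must hold; in canonical form it is (3*tab[4] > 4 → 4*val ≤ -10) ∨ (2*p > -10 ↔ val > 17).
Before val := 2*val - 3: (3*tab[4] > 4 → 8*val ≤ 2) ∨ (2*p > -10 ↔ 2*val > 20)
Then branch requires (3*tab[4] > 4 → 8*val ≤ 2) ∨ (2*p > -10 ↔ 2*val > 20); else branch requires (3*tab[4] > 4 → 8*val ≤ 2) ∨ (4*tab[p + 2] > 0 ↔ 2*val > 20).
Before the if: ((tab[p + 2] < tab[val] + 9 ∨ 4*val = p + 8) → ((3*tab[4] > 4 → 8*val ≤ 2) ∨ (2*p > -10 ↔ 2*val > 20))) ∧ ((¬(tab[p + 2] < tab[val] + 9 ∨ 4*val = p + 8)) → ((3*tab[4] > 4 → 8*val ≤ 2) ∨ (4*tab[p + 2] > 0 ↔ 2*val > 20)))
Before val := p + 2*tab[p] + 2: ((tab[p + 2] < tab[2*tab[p] + p + 2] + 9 ∨ 8*tab[p] + 3*p = 0) → ((3*tab[4] > 4 → 16*tab[p] + 8*p ≤ -14) ∨ (2*p > -10 ↔ 4*tab[p] + 2*p > 16))) ∧ ((¬(tab[p + 2] < tab[2*tab[p] + p + 2] + 9 ∨ 8*tab[p] + 3*p = 0)) → ((3*tab[4] > 4 → 16*tab[p] + 8*p ≤ -14) ∨ (4*tab[p + 2] > 0 ↔ 4*tab[p] + 2*p > 16)))
Answer: WP = ((tab[p + 2] < tab[2*tab[p] + p + 2] + 9 ∨ 8*tab[p] + 3*p = 0) → ((3*tab[4] > 4 → 16*tab[p] + 8*p ≤ -14) ∨ (2*p > -10 ↔ 4*tab[p] + 2*p > 16))) ∧ ((¬(tab[p + 2] < tab[2*tab[p] + p + 2] + 9 ∨ 8*tab[p] + 3*p = 0)) → ((3*tab[4] > 4 → 16*tab[p] + 8*p ≤ -14) ∨ (4*tab[p + 2] > 0 ↔ 4*tab[p] + 2*p > 16)))


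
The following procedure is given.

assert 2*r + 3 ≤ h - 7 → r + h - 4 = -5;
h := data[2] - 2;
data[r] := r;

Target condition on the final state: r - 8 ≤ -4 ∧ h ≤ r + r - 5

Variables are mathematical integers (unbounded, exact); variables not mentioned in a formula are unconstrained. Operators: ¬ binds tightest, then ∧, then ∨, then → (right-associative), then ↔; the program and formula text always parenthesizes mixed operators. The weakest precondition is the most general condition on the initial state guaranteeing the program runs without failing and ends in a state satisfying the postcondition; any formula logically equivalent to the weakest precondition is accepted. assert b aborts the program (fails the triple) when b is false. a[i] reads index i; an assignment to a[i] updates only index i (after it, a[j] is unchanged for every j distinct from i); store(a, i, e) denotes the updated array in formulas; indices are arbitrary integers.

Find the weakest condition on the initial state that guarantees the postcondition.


Working backward. After the program, the postcondition r - 8 ≤ -4 ∧ h ≤ r + r - 5 must hold; in canonical form it is r ≤ 4 ∧ h ≤ 2*r - 5.
Before data[r] := r: r ≤ 4 ∧ h ≤ 2*r - 5
Before h := data[2] - 2: r ≤ 4 ∧ data[2] ≤ 2*r - 3
Before assert 2*r + 3 ≤ h - 7 → r + h - 4 = -5: (2*r ≤ h - 10 → h + r = -1) ∧ r ≤ 4 ∧ data[2] ≤ 2*r - 3
Answer: WP = (2*r ≤ h - 10 → h + r = -1) ∧ r ≤ 4 ∧ data[2] ≤ 2*r - 3


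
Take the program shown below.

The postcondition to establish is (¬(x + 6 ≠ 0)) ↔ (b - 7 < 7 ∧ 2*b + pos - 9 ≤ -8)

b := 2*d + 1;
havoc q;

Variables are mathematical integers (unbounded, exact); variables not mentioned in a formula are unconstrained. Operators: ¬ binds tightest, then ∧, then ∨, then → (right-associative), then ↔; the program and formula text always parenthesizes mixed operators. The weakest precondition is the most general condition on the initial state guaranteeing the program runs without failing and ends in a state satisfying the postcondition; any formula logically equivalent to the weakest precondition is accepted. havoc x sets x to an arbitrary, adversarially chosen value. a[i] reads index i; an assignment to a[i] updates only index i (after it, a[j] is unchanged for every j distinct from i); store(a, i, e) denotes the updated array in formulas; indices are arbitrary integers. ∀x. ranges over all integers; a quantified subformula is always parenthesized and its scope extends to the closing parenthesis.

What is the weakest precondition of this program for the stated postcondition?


Working backward. After the program, the postcondition (¬(x + 6 ≠ 0)) ↔ (b - 7 < 7 ∧ 2*b + pos - 9 ≤ -8) must hold; in canonical form it is (¬(x ≠ -6)) ↔ (b < 14 ∧ 2*b + pos ≤ 1).
Before havoc q: (¬(x ≠ -6)) ↔ (b < 14 ∧ 2*b + pos ≤ 1)
Before b := 2*d + 1: (¬(x ≠ -6)) ↔ (2*d < 13 ∧ 4*d + pos ≤ -1)
Answer: WP = (¬(x ≠ -6)) ↔ (2*d < 13 ∧ 4*d + pos ≤ -1)


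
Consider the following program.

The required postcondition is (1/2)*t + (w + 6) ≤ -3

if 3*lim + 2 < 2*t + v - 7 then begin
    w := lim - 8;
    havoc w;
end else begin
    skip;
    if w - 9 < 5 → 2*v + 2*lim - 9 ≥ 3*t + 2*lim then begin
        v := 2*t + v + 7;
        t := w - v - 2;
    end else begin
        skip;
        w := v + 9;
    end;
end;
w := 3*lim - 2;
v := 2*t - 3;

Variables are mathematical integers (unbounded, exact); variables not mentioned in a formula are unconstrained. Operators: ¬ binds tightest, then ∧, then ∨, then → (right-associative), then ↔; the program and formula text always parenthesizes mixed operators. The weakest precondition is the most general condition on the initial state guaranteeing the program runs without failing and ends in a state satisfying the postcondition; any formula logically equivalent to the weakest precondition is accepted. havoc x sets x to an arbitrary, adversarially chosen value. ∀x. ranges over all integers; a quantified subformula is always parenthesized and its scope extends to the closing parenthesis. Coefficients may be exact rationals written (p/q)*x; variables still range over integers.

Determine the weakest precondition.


Working backward. After the program, the postcondition (1/2)*t + (w + 6) ≤ -3 must hold; in canonical form it is (1/2)*t + w ≤ -9.
Before v := 2*t - 3: (1/2)*t + w ≤ -9
Before w := 3*lim - 2: 3*lim + (1/2)*t ≤ -7
Then branch requires 3*lim + (1/2)*t ≤ -7; else branch requires ((w < 14 → 2*v ≥ 3*t + 9) → 3*lim + (1/2)*w ≤ t + (1/2)*v - 5/2) ∧ ((¬(w < 14 → 2*v ≥ 3*t + 9)) → 3*lim + (1/2)*t ≤ -7).
Before the if: (3*lim < 2*t + v - 9 → 3*lim + (1/2)*t ≤ -7) ∧ ((¬(3*lim < 2*t + v - 9)) → (((w < 14 → 2*v ≥ 3*t + 9) → 3*lim + (1/2)*w ≤ t + (1/2)*v - 5/2) ∧ ((¬(w < 14 → 2*v ≥ 3*t + 9)) → 3*lim + (1/2)*t ≤ -7)))
Answer: WP = (3*lim < 2*t + v - 9 → 3*lim + (1/2)*t ≤ -7) ∧ ((¬(3*lim < 2*t + v - 9)) → (((w < 14 → 2*v ≥ 3*t + 9) → 3*lim + (1/2)*w ≤ t + (1/2)*v - 5/2) ∧ ((¬(w < 14 → 2*v ≥ 3*t + 9)) → 3*lim + (1/2)*t ≤ -7)))


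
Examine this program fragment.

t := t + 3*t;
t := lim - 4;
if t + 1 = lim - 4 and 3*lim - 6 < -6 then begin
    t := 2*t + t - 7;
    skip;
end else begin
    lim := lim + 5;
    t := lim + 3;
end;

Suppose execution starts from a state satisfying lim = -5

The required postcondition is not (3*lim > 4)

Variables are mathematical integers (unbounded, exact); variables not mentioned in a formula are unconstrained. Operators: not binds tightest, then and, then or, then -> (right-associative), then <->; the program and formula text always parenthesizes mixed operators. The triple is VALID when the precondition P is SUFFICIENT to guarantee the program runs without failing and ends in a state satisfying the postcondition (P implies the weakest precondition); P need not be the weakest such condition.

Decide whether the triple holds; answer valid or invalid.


Working backward. After the program, not (3*lim > 4) must hold.
Then branch requires not (3*lim > 4); else branch requires not (3*lim > -11).
Before the if: ((t = lim - 5 and 3*lim < 0) -> (not (3*lim > 4))) and ((not (t = lim - 5 and 3*lim < 0)) -> (not (3*lim > -11)))
Before t := lim - 4: not (3*lim > -11)
Before t := t + 3*t: not (3*lim > -11)
The weakest precondition is not (3*lim > -11).
Check whether lim = -5 implies it.
Every state satisfying the precondition satisfies the weakest precondition: the implication holds.
Answer: valid


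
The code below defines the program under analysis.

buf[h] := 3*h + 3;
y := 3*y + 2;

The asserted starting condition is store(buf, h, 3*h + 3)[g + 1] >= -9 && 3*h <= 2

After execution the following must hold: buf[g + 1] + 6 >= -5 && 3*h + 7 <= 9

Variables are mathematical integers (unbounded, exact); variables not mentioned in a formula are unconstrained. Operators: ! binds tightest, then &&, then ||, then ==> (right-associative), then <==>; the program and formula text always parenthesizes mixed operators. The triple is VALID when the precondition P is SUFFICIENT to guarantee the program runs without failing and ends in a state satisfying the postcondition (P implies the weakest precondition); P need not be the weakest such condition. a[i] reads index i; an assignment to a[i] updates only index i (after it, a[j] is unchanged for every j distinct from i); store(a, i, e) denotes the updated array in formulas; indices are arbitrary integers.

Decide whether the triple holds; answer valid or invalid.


Working backward. After the program, the postcondition buf[g + 1] + 6 >= -5 && 3*h + 7 <= 9 must hold; in canonical form it is buf[g + 1] >= -11 && 3*h <= 2.
Before y := 3*y + 2: buf[g + 1] >= -11 && 3*h <= 2
Before buf[h] := 3*h + 3: store(buf, h, 3*h + 3)[g + 1] >= -11 && 3*h <= 2
The weakest precondition is store(buf, h, 3*h + 3)[g + 1] >= -11 && 3*h <= 2.
Check whether store(buf, h, 3*h + 3)[g + 1] >= -9 && 3*h <= 2 implies it.
Every state satisfying the precondition satisfies the weakest precondition: the implication holds.
Answer: valid


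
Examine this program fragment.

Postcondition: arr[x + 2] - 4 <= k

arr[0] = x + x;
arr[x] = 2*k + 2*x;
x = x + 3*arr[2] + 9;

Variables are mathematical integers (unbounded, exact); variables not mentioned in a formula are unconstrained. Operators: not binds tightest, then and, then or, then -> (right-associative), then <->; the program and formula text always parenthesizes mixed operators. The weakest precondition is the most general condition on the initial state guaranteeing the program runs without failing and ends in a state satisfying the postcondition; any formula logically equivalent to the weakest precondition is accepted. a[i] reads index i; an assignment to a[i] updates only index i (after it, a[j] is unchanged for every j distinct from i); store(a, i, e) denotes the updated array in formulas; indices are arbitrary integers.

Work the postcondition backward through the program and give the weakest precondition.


Working backward. After the program, the postcondition arr[x + 2] - 4 <= k must hold; in canonical form it is arr[x + 2] <= k + 4.
Before x := x + 3*arr[2] + 9: arr[3*arr[2] + x + 11] <= k + 4
Before arr[x] := 2*k + 2*x: store(arr, x, 2*k + 2*x)[3*store(arr, x, 2*k + 2*x)[2] + x + 11] <= k + 4
Before arr[0] := x + x: store(store(arr, 0, 2*x), x, 2*k + 2*x)[3*store(store(arr, 0, 2*x), x, 2*k + 2*x)[2] + x + 11] <= k + 4
Answer: WP = store(store(arr, 0, 2*x), x, 2*k + 2*x)[3*store(store(arr, 0, 2*x), x, 2*k + 2*x)[2] + x + 11] <= k + 4


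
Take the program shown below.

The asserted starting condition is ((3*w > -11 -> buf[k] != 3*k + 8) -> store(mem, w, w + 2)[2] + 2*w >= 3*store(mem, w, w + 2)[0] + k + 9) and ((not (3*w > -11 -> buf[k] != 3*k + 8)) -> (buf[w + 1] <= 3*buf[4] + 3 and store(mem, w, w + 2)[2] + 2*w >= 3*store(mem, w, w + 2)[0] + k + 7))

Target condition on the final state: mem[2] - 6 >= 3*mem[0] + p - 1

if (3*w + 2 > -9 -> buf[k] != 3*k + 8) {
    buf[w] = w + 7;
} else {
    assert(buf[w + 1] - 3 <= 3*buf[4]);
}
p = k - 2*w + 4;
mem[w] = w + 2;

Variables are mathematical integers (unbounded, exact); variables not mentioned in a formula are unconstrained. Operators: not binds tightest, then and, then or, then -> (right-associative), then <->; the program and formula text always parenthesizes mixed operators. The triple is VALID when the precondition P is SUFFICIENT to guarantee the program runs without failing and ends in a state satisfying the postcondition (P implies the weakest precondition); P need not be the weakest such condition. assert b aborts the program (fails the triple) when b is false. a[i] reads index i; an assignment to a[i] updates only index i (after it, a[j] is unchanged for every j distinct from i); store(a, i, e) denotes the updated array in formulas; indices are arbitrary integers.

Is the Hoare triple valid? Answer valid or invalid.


Working backward. After the program, the postcondition mem[2] - 6 >= 3*mem[0] + p - 1 must hold; in canonical form it is mem[2] >= 3*mem[0] + p + 5.
Before mem[w] := w + 2: store(mem, w, w + 2)[2] >= 3*store(mem, w, w + 2)[0] + p + 5
Before p := k - 2*w + 4: store(mem, w, w + 2)[2] + 2*w >= 3*store(mem, w, w + 2)[0] + k + 9
Then branch requires store(mem, w, w + 2)[2] + 2*w >= 3*store(mem, w, w + 2)[0] + k + 9; else branch requires buf[w + 1] <= 3*buf[4] + 3 and store(mem, w, w + 2)[2] + 2*w >= 3*store(mem, w, w + 2)[0] + k + 9.
Before the if: ((3*w > -11 -> buf[k] != 3*k + 8) -> store(mem, w, w + 2)[2] + 2*w >= 3*store(mem, w, w + 2)[0] + k + 9) and ((not (3*w > -11 -> buf[k] != 3*k + 8)) -> (buf[w + 1] <= 3*buf[4] + 3 and store(mem, w, w + 2)[2] + 2*w >= 3*store(mem, w, w + 2)[0] + k + 9))
The weakest precondition is ((3*w > -11 -> buf[k] != 3*k + 8) -> store(mem, w, w + 2)[2] + 2*w >= 3*store(mem, w, w + 2)[0] + k + 9) and ((not (3*w > -11 -> buf[k] != 3*k + 8)) -> (buf[w + 1] <= 3*buf[4] + 3 and store(mem, w, w + 2)[2] + 2*w >= 3*store(mem, w, w + 2)[0] + k + 9)).
Check whether ((3*w > -11 -> buf[k] != 3*k + 8) -> store(mem, w, w + 2)[2] + 2*w >= 3*store(mem, w, w + 2)[0] + k + 9) and ((not (3*w > -11 -> buf[k] != 3*k + 8)) -> (buf[w + 1] <= 3*buf[4] + 3 and store(mem, w, w + 2)[2] + 2*w >= 3*store(mem, w, w + 2)[0] + k + 7)) implies it.
Countermodel: at the initial state buf = {[-1] = 3, [0] = -6516, [2] = 3, [4] = 15521, [90456] = 271376, elsewhere 3}, k = 90456, mem = {[-1] = 7, [0] = -18361, [2] = 35382, [4] = 7, [90456] = 7, elsewhere 7}, w = -1, the precondition holds but the weakest precondition fails.
Answer: invalid


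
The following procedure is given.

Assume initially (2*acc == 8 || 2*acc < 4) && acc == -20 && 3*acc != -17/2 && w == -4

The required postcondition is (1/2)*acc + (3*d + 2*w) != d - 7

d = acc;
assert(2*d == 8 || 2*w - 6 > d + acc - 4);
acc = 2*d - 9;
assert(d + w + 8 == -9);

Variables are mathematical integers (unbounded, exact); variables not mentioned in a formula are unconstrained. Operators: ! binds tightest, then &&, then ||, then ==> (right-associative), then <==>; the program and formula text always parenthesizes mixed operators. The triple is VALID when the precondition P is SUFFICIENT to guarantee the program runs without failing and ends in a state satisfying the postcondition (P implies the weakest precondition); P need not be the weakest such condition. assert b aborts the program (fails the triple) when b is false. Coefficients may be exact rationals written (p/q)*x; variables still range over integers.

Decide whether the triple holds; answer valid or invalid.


Working backward. After the program, the postcondition (1/2)*acc + (3*d + 2*w) != d - 7 must hold; in canonical form it is (1/2)*acc + 2*d + 2*w != -7.
Before assert d + w + 8 == -9: d + w == -17 && (1/2)*acc + 2*d + 2*w != -7
Before acc := 2*d - 9: d + w == -17 && 3*d + 2*w != -5/2
Before assert 2*d == 8 || 2*w - 6 > d + acc - 4: (2*d == 8 || 2*w > acc + d + 2) && d + w == -17 && 3*d + 2*w != -5/2
Before d := acc: (2*acc == 8 || 2*w > 2*acc + 2) && acc + w == -17 && 3*acc + 2*w != -5/2
The weakest precondition is (2*acc == 8 || 2*w > 2*acc + 2) && acc + w == -17 && 3*acc + 2*w != -5/2.
Check whether (2*acc == 8 || 2*acc < 4) && acc == -20 && 3*acc != -17/2 && w == -4 implies it.
Countermodel: at the initial state acc = -20, w = -4, the precondition holds but the weakest precondition fails.
Answer: invalid


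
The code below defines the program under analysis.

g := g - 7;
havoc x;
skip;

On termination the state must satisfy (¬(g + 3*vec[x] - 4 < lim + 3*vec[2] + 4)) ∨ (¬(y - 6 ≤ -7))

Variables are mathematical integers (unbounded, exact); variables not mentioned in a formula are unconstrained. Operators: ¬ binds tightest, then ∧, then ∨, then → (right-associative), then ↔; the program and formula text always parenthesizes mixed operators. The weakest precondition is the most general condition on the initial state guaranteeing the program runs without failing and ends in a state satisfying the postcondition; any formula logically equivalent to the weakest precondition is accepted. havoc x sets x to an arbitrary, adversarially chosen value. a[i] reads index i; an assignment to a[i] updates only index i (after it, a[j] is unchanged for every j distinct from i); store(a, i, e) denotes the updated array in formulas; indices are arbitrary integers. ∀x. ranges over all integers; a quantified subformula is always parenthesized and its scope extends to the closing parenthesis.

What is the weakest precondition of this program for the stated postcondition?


Working backward. After the program, the postcondition (¬(g + 3*vec[x] - 4 < lim + 3*vec[2] + 4)) ∨ (¬(y - 6 ≤ -7)) must hold; in canonical form it is (¬(3*vec[x] + g < 3*vec[2] + lim + 8)) ∨ (¬(y ≤ -1)).
Before skip: (¬(3*vec[x] + g < 3*vec[2] + lim + 8)) ∨ (¬(y ≤ -1))
Before havoc x: ∀x_1. ((¬(3*vec[x_1] + g < 3*vec[2] + lim + 8)) ∨ (¬(y ≤ -1)))
Before g := g - 7: ∀x_1. ((¬(3*vec[x_1] + g < 3*vec[2] + lim + 15)) ∨ (¬(y ≤ -1)))
Answer: WP = ∀x_1. ((¬(3*vec[x_1] + g < 3*vec[2] + lim + 15)) ∨ (¬(y ≤ -1)))
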